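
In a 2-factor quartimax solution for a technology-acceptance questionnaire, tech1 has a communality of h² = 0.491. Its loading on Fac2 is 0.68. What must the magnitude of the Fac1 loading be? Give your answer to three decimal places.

0.169

Under orthogonal rotation h² = Σλ², so λ_Fac1² = h² − (0.4624) = 0.491 − 0.4624 = 0.0286.
|λ| = √0.0286 = 0.1691.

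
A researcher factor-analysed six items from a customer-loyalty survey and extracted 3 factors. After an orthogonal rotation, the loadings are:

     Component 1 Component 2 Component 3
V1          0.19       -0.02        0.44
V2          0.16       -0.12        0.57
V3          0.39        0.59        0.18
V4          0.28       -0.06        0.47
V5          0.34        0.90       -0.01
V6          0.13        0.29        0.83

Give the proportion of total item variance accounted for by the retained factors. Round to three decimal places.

0.524

SS loadings by factor: 0.4247, 1.2606, 1.4608; total = 3.1461.
Total variance with 6 standardized items is 6, so the solution explains 3.1461/6 = 0.5243.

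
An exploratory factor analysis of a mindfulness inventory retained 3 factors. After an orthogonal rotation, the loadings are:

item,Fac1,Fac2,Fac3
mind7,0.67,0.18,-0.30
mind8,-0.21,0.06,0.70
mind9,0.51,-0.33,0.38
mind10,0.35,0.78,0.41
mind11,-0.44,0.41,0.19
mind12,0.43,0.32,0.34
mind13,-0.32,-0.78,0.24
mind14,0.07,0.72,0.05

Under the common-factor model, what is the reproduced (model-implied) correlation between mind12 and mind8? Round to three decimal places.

0.167

r̂ = Σ λ_i·λ_j across factors = (0.43)(-0.21) + (0.32)(0.06) + (0.34)(0.70)
  = -0.0903 +0.0192 +0.2380 = 0.1669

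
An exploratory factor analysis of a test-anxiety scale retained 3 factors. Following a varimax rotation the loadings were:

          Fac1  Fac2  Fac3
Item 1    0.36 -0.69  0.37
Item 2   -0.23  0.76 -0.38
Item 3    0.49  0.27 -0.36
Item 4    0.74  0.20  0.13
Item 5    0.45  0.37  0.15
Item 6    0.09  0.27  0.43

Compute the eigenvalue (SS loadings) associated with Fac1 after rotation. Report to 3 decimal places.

1.181

SS loadings for Fac1 = 0.36² + (-0.23)² + 0.49² + 0.74² + 0.45² + 0.09² = 0.1296 + 0.0529 + 0.2401 + 0.5476 + 0.2025 + 0.0081 = 1.1808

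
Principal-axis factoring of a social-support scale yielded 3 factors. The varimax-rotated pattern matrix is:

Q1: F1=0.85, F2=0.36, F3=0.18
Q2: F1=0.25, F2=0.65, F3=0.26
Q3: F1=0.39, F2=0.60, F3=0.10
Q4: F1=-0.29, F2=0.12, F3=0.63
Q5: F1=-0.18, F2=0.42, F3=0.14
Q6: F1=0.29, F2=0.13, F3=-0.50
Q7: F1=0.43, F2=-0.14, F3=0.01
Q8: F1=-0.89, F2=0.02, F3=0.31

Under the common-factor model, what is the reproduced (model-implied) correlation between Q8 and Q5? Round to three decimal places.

r̂ = Σ λ_i·λ_j across factors = (-0.89)(-0.18) + (0.02)(0.42) + (0.31)(0.14)
  = +0.1602 +0.0084 +0.0434 = 0.2120

0.212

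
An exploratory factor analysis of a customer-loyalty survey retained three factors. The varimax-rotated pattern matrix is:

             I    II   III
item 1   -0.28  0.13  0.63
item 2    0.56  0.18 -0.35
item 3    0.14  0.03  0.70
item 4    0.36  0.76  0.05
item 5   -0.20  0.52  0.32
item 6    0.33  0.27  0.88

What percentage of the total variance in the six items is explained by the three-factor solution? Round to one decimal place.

59.2%

SS loadings by factor: 0.6901, 0.9711, 1.8887; total = 3.5499.
Total variance with 6 standardized items is 6, so the solution explains 3.5499/6 = 0.5917 = 59.16%.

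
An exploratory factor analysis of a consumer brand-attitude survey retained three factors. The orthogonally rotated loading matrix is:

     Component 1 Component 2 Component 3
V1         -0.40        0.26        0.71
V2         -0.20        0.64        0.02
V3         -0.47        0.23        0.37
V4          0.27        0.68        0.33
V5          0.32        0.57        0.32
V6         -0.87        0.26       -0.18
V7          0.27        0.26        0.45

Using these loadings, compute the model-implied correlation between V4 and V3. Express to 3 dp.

0.152

r̂ = Σ λ_i·λ_j across factors = (0.27)(-0.47) + (0.68)(0.23) + (0.33)(0.37)
  = -0.1269 +0.1564 +0.1221 = 0.1516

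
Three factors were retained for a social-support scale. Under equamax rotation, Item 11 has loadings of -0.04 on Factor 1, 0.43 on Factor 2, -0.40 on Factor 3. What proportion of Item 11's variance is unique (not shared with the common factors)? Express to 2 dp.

0.65

h² = (-0.04)² + 0.43² + (-0.40)² = 0.0016 + 0.1849 + 0.1600 = 0.3465
Uniqueness u² = 1 − h² = 1 − 0.3465 = 0.6535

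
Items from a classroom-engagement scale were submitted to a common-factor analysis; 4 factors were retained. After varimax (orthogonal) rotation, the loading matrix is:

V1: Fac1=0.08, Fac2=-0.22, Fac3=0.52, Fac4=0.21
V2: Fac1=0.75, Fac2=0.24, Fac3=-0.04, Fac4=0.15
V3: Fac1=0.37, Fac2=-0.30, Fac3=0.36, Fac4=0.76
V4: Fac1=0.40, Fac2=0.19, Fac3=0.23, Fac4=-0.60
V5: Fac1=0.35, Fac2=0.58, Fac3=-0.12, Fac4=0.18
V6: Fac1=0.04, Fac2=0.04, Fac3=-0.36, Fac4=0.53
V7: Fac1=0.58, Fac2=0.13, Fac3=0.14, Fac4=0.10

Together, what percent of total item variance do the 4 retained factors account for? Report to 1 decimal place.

55.1%

Communalities: 0.3693, 0.6442, 0.9341, 0.6090, 0.5057, 0.4137, 0.3829; Σh² = 3.8589.
Total variance with 7 standardized items is 7, so the solution explains 3.8589/7 = 0.5513 = 55.13%.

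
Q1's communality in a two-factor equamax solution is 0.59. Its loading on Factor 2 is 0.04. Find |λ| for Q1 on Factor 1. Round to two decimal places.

Under orthogonal rotation h² = Σλ², so λ_Factor 1² = h² − (0.0016) = 0.59 − 0.0016 = 0.5884.
|λ| = √0.5884 = 0.7671.

0.77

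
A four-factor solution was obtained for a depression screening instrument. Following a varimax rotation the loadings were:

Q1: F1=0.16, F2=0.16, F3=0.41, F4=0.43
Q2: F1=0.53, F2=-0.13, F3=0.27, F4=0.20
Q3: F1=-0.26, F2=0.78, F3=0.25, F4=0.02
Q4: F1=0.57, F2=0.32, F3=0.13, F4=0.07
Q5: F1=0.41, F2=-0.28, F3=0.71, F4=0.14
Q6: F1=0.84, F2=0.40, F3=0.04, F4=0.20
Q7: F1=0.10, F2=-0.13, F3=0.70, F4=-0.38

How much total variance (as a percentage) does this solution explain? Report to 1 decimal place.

62.0%

SS loadings by factor: 1.5827, 1.0086, 1.3161, 0.4342; total = 4.3416.
Total variance with 7 standardized items is 7, so the solution explains 4.3416/7 = 0.6202 = 62.02%.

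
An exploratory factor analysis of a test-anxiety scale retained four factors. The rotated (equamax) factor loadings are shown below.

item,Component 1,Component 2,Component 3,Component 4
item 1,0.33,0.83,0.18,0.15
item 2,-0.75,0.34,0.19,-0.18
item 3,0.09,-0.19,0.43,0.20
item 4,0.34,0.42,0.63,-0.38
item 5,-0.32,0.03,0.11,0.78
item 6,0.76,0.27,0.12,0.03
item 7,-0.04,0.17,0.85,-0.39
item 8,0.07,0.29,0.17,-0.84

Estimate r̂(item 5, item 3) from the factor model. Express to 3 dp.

r̂ = Σ λ_i·λ_j across factors = (-0.32)(0.09) + (0.03)(-0.19) + (0.11)(0.43) + (0.78)(0.20)
  = -0.0288 -0.0057 +0.0473 +0.1560 = 0.1688

0.169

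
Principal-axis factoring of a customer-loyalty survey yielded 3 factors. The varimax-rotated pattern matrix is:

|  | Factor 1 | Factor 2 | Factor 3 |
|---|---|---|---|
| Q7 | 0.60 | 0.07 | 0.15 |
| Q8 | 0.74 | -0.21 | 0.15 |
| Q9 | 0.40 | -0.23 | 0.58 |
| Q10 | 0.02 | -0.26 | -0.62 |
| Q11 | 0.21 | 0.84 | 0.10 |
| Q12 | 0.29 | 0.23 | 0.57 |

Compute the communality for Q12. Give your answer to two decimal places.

0.46

h² = 0.29² + 0.23² + 0.57² = 0.0841 + 0.0529 + 0.3249 = 0.4619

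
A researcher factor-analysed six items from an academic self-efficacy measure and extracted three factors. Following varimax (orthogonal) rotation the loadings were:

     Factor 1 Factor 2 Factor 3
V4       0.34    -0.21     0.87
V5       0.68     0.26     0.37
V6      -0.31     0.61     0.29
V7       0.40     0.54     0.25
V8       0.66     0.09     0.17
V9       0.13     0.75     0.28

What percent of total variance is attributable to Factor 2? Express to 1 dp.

22.4%

SS loadings for Factor 2 = (-0.21)² + 0.26² + 0.61² + 0.54² + 0.09² + 0.75² = 1.3460
With 6 standardized items, total variance = 6. Proportion = 1.3460/6 = 0.2243 → 22.43%.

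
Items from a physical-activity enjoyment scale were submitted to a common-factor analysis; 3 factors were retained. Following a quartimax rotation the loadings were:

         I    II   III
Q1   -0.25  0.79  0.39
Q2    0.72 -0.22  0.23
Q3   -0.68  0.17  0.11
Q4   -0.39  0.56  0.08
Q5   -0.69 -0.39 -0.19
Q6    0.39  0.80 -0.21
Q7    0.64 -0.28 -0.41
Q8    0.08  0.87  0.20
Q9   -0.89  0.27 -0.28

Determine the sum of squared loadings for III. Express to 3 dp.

0.590

SS loadings for III = 0.39² + 0.23² + 0.11² + 0.08² + (-0.19)² + (-0.21)² + (-0.41)² + 0.20² + (-0.28)² = 0.1521 + 0.0529 + 0.0121 + 0.0064 + 0.0361 + 0.0441 + 0.1681 + 0.0400 + 0.0784 = 0.5902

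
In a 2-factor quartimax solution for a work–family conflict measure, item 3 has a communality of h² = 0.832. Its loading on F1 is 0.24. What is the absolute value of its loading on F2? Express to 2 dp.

Under orthogonal rotation h² = Σλ², so λ_F2² = h² − (0.0576) = 0.832 − 0.0576 = 0.7744.
|λ| = √0.7744 = 0.8800.

0.88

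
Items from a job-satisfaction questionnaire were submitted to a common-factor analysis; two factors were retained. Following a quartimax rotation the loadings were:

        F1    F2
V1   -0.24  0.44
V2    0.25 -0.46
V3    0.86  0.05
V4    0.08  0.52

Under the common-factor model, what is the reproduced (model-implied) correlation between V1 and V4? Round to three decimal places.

r̂ = Σ λ_i·λ_j across factors = (-0.24)(0.08) + (0.44)(0.52)
  = -0.0192 +0.2288 = 0.2096

0.210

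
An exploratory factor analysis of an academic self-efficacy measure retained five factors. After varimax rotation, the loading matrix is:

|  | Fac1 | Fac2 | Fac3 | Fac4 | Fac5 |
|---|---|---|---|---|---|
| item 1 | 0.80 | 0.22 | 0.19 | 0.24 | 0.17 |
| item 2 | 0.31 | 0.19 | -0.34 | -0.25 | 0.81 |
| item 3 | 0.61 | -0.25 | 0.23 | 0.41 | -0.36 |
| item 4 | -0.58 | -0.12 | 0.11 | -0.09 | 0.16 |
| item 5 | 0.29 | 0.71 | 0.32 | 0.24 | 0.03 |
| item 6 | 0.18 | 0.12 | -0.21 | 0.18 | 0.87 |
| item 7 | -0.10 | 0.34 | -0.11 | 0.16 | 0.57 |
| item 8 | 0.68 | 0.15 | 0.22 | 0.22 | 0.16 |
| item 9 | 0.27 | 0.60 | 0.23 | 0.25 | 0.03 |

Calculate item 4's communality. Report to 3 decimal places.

h² = (-0.58)² + (-0.12)² + 0.11² + (-0.09)² + 0.16² = 0.3364 + 0.0144 + 0.0121 + 0.0081 + 0.0256 = 0.3966

0.397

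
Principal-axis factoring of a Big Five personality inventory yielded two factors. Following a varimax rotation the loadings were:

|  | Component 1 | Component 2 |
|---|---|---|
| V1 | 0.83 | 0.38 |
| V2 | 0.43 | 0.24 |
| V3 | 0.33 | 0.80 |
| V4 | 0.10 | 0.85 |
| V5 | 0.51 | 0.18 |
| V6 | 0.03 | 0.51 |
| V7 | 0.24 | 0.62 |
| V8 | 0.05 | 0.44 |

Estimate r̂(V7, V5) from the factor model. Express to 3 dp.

0.234

r̂ = Σ λ_i·λ_j across factors = (0.24)(0.51) + (0.62)(0.18)
  = +0.1224 +0.1116 = 0.2340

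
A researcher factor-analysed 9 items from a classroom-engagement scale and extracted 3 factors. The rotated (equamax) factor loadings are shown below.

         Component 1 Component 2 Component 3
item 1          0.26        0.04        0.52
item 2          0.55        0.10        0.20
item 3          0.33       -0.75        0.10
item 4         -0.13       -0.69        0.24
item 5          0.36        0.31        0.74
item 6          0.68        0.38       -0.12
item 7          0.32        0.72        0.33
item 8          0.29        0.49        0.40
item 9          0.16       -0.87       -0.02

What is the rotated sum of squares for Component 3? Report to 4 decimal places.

1.2093

SS loadings for Component 3 = 0.52² + 0.20² + 0.10² + 0.24² + 0.74² + (-0.12)² + 0.33² + 0.40² + (-0.02)² = 0.2704 + 0.0400 + 0.0100 + 0.0576 + 0.5476 + 0.0144 + 0.1089 + 0.1600 + 0.0004 = 1.2093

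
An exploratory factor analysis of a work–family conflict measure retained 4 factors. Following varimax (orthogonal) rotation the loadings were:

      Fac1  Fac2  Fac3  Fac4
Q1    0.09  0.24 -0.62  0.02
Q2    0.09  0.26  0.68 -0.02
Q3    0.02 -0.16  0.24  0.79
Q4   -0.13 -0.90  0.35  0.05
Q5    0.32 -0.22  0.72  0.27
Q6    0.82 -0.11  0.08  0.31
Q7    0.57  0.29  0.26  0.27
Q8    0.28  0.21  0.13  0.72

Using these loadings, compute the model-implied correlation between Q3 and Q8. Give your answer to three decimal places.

0.572

r̂ = Σ λ_i·λ_j across factors = (0.02)(0.28) + (-0.16)(0.21) + (0.24)(0.13) + (0.79)(0.72)
  = +0.0056 -0.0336 +0.0312 +0.5688 = 0.5720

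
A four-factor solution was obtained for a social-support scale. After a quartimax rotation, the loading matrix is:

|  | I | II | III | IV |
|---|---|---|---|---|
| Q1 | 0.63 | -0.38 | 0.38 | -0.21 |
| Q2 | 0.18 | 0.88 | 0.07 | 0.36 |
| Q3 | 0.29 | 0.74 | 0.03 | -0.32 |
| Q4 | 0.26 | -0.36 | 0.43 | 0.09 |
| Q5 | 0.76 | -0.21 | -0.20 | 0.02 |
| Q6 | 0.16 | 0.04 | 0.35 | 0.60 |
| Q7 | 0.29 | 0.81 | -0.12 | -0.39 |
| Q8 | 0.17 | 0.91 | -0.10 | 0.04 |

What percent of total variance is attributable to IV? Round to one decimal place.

10.0%

SS loadings for IV = (-0.21)² + 0.36² + (-0.32)² + 0.09² + 0.02² + 0.60² + (-0.39)² + 0.04² = 0.7983
With 8 standardized items, total variance = 8. Proportion = 0.7983/8 = 0.0998 → 9.98%.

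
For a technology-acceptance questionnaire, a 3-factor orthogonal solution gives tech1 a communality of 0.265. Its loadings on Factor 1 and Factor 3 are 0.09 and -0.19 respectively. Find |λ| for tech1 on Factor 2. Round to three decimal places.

0.470

Under orthogonal rotation h² = Σλ², so λ_Factor 2² = h² − (0.0442) = 0.265 − 0.0442 = 0.2208.
|λ| = √0.2208 = 0.4699.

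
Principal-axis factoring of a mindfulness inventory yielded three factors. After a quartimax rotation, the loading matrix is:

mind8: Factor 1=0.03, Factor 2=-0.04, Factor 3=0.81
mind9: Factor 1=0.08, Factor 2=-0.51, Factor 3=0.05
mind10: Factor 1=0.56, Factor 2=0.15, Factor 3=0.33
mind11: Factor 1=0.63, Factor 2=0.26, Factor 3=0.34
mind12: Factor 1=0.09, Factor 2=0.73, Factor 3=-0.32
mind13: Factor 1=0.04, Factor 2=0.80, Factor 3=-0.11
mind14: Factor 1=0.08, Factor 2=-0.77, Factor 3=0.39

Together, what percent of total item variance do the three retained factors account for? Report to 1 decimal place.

Communalities: 0.6586, 0.2690, 0.4450, 0.5801, 0.6434, 0.6537, 0.7514; Σh² = 4.0012.
Total variance with 7 standardized items is 7, so the solution explains 4.0012/7 = 0.5716 = 57.16%.

57.2%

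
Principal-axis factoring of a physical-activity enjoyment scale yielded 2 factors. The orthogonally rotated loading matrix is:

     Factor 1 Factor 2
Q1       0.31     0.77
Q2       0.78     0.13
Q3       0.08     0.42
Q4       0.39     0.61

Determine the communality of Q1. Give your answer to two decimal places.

h² = 0.31² + 0.77² = 0.0961 + 0.5929 = 0.6890

0.69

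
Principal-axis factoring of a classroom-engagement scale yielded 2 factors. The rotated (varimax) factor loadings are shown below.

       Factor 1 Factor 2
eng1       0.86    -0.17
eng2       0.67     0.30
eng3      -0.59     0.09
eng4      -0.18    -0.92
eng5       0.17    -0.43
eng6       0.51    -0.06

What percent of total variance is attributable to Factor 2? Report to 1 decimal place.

19.4%

SS loadings for Factor 2 = (-0.17)² + 0.30² + 0.09² + (-0.92)² + (-0.43)² + (-0.06)² = 1.1619
With 6 standardized items, total variance = 6. Proportion = 1.1619/6 = 0.1936 → 19.36%.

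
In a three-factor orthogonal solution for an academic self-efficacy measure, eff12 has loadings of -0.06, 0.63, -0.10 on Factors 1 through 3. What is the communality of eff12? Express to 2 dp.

h² = (-0.06)² + 0.63² + (-0.10)² = 0.0036 + 0.3969 + 0.0100 = 0.4105

0.41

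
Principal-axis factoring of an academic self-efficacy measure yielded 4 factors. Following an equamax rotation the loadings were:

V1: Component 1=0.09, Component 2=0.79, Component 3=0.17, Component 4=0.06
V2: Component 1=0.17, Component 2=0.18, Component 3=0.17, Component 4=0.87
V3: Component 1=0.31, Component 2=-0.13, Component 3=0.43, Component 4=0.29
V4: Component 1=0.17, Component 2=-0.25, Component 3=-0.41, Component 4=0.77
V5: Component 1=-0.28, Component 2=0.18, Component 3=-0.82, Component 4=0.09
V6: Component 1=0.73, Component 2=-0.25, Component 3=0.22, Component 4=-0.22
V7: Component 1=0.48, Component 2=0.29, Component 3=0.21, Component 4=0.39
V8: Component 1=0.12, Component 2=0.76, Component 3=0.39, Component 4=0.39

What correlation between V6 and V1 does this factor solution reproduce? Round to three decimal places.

r̂ = Σ λ_i·λ_j across factors = (0.73)(0.09) + (-0.25)(0.79) + (0.22)(0.17) + (-0.22)(0.06)
  = +0.0657 -0.1975 +0.0374 -0.0132 = -0.1076

-0.108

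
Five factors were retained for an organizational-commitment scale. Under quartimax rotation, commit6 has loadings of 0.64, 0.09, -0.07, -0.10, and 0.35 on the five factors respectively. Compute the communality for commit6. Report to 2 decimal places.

h² = 0.64² + 0.09² + (-0.07)² + (-0.10)² + 0.35² = 0.4096 + 0.0081 + 0.0049 + 0.0100 + 0.1225 = 0.5551

0.56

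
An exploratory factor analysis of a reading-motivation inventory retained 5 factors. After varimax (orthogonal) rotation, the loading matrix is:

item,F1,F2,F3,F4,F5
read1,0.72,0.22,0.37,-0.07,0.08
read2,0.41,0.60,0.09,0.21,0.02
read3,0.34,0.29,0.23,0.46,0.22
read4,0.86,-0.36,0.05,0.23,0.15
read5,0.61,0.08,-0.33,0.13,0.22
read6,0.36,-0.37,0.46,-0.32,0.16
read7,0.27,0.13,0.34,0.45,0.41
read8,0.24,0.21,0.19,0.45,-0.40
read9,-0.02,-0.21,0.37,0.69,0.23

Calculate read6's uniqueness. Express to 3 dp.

0.394

h² = 0.36² + (-0.37)² + 0.46² + (-0.32)² + 0.16² = 0.1296 + 0.1369 + 0.2116 + 0.1024 + 0.0256 = 0.6061
Uniqueness u² = 1 − h² = 1 − 0.6061 = 0.3939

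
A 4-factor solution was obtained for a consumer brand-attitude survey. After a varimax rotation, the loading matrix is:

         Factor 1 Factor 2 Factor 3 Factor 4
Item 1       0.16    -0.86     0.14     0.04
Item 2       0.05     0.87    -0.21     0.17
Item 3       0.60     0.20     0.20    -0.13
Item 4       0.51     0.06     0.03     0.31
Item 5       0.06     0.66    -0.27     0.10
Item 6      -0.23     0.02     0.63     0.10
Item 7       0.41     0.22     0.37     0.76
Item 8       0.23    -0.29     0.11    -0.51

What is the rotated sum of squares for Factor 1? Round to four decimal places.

0.9257

SS loadings for Factor 1 = 0.16² + 0.05² + 0.60² + 0.51² + 0.06² + (-0.23)² + 0.41² + 0.23² = 0.0256 + 0.0025 + 0.3600 + 0.2601 + 0.0036 + 0.0529 + 0.1681 + 0.0529 = 0.9257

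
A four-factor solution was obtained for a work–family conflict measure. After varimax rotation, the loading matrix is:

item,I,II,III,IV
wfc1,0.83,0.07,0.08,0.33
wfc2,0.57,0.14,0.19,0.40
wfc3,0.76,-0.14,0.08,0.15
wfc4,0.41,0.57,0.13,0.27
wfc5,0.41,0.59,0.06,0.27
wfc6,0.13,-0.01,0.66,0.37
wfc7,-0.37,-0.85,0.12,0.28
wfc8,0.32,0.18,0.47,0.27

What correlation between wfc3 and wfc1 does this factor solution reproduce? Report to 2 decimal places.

0.68

r̂ = Σ λ_i·λ_j across factors = (0.76)(0.83) + (-0.14)(0.07) + (0.08)(0.08) + (0.15)(0.33)
  = +0.6308 -0.0098 +0.0064 +0.0495 = 0.6769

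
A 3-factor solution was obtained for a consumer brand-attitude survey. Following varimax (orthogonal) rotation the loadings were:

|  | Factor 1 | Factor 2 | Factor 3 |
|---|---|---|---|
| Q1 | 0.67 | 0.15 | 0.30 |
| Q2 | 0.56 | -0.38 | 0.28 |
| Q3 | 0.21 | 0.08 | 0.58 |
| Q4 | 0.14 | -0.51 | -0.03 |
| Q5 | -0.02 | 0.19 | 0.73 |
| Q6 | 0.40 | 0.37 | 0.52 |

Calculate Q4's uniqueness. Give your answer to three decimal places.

0.719

h² = 0.14² + (-0.51)² + (-0.03)² = 0.0196 + 0.2601 + 0.0009 = 0.2806
Uniqueness u² = 1 − h² = 1 − 0.2806 = 0.7194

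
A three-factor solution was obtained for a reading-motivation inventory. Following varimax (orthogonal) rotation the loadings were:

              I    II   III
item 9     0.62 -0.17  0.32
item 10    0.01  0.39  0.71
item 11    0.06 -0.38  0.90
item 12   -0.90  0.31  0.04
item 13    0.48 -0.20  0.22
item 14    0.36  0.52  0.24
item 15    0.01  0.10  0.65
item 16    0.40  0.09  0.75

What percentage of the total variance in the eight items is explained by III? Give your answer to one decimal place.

SS loadings for III = 0.32² + 0.71² + 0.90² + 0.04² + 0.22² + 0.24² + 0.65² + 0.75² = 2.5091
With 8 standardized items, total variance = 8. Proportion = 2.5091/8 = 0.3136 → 31.36%.

31.4%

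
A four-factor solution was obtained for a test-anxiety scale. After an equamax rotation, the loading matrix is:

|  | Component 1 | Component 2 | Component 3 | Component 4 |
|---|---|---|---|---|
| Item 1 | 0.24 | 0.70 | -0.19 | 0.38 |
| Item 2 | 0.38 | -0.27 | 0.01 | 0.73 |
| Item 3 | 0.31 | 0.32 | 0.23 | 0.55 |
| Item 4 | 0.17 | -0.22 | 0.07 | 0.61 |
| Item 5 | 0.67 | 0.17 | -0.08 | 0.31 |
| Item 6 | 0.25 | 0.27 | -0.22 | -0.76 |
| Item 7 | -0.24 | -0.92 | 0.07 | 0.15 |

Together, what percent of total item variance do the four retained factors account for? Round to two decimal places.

68.00%

SS loadings by factor: 0.8960, 1.6619, 0.1537, 2.0481; total = 4.7597.
Total variance with 7 standardized items is 7, so the solution explains 4.7597/7 = 0.6800 = 68.00%.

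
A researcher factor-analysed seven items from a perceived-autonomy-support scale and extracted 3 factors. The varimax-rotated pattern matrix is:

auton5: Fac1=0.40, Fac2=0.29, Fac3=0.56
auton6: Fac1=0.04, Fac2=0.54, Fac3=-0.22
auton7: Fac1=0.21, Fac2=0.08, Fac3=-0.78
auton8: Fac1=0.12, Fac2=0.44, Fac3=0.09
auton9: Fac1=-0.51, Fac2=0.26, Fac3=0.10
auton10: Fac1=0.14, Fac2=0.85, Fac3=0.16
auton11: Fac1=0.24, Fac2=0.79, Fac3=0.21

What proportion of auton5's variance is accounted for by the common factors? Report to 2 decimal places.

h² = 0.40² + 0.29² + 0.56² = 0.1600 + 0.0841 + 0.3136 = 0.5577

0.56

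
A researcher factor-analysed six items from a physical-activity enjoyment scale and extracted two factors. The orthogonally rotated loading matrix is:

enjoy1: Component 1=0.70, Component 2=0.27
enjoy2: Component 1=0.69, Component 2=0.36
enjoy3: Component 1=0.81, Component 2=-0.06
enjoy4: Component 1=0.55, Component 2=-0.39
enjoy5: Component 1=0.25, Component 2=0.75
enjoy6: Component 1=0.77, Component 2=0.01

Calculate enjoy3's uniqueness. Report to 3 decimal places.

h² = 0.81² + (-0.06)² = 0.6561 + 0.0036 = 0.6597
Uniqueness u² = 1 − h² = 1 − 0.6597 = 0.3403

0.340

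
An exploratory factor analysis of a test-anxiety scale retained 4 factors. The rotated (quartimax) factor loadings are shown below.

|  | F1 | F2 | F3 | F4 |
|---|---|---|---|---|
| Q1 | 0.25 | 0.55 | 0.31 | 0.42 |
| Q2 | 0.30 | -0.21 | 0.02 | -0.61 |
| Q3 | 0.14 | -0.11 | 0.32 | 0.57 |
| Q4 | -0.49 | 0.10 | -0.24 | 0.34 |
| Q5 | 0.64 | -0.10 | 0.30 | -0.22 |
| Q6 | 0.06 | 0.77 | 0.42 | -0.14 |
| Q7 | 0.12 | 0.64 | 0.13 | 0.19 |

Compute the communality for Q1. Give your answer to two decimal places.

h² = 0.25² + 0.55² + 0.31² + 0.42² = 0.0625 + 0.3025 + 0.0961 + 0.1764 = 0.6375

0.64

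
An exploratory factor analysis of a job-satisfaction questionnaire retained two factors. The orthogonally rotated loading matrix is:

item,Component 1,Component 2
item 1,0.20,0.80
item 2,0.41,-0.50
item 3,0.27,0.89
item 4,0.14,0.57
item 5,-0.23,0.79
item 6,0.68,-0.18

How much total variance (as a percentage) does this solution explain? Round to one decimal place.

Communalities: 0.6800, 0.4181, 0.8650, 0.3445, 0.6770, 0.4948; Σh² = 3.4794.
Total variance with 6 standardized items is 6, so the solution explains 3.4794/6 = 0.5799 = 57.99%.

58.0%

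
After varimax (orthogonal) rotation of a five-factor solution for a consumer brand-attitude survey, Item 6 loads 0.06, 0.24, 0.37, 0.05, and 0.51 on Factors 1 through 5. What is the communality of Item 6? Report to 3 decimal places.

h² = 0.06² + 0.24² + 0.37² + 0.05² + 0.51² = 0.0036 + 0.0576 + 0.1369 + 0.0025 + 0.2601 = 0.4607

0.461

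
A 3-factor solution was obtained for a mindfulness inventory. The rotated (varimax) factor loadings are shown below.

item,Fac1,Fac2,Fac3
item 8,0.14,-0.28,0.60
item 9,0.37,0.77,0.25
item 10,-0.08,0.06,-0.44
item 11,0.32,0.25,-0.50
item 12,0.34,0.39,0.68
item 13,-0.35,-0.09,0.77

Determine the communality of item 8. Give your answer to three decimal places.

h² = 0.14² + (-0.28)² + 0.60² = 0.0196 + 0.0784 + 0.3600 = 0.4580

0.458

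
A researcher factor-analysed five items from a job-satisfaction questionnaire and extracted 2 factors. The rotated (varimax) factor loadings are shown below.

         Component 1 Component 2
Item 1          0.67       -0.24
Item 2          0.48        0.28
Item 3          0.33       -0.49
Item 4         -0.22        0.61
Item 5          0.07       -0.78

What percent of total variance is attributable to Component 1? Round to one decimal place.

SS loadings for Component 1 = 0.67² + 0.48² + 0.33² + (-0.22)² + 0.07² = 0.8415
With 5 standardized items, total variance = 5. Proportion = 0.8415/5 = 0.1683 → 16.83%.

16.8%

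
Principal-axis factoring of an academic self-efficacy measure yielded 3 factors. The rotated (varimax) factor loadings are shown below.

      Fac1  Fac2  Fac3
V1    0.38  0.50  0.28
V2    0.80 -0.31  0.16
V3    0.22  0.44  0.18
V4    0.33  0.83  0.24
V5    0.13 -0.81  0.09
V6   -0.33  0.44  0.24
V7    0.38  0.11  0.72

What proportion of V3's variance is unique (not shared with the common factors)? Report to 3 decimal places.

0.726

h² = 0.22² + 0.44² + 0.18² = 0.0484 + 0.1936 + 0.0324 = 0.2744
Uniqueness u² = 1 − h² = 1 − 0.2744 = 0.7256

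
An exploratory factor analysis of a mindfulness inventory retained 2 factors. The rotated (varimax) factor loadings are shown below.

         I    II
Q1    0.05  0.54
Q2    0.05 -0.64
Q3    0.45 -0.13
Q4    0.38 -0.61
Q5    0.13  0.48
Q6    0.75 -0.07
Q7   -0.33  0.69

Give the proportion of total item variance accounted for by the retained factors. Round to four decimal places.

0.4060

Communalities: 0.2941, 0.4121, 0.2194, 0.5165, 0.2473, 0.5674, 0.5850; Σh² = 2.8418.
Total variance with 7 standardized items is 7, so the solution explains 2.8418/7 = 0.4060.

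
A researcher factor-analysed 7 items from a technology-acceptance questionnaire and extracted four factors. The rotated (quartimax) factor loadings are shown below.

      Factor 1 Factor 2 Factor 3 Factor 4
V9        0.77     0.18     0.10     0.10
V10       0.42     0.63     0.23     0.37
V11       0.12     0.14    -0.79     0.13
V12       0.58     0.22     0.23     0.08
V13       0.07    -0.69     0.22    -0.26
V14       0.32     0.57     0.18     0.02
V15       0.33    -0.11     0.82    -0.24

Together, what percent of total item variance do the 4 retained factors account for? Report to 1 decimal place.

Communalities: 0.6453, 0.7631, 0.6750, 0.4441, 0.5970, 0.4601, 0.8510; Σh² = 4.4356.
Total variance with 7 standardized items is 7, so the solution explains 4.4356/7 = 0.6337 = 63.37%.

63.4%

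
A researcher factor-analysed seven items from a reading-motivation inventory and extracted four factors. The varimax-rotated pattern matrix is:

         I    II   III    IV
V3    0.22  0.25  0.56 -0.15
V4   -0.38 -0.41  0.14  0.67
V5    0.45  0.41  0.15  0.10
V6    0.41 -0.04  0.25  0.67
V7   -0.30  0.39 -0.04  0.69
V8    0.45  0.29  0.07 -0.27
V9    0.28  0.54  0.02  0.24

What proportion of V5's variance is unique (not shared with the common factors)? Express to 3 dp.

0.597

h² = 0.45² + 0.41² + 0.15² + 0.10² = 0.2025 + 0.1681 + 0.0225 + 0.0100 = 0.4031
Uniqueness u² = 1 − h² = 1 − 0.4031 = 0.5969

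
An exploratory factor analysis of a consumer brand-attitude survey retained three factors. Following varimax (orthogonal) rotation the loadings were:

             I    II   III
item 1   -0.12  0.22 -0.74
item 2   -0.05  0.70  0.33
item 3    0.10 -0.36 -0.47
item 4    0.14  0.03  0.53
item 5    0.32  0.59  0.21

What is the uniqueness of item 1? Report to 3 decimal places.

h² = (-0.12)² + 0.22² + (-0.74)² = 0.0144 + 0.0484 + 0.5476 = 0.6104
Uniqueness u² = 1 − h² = 1 − 0.6104 = 0.3896

0.390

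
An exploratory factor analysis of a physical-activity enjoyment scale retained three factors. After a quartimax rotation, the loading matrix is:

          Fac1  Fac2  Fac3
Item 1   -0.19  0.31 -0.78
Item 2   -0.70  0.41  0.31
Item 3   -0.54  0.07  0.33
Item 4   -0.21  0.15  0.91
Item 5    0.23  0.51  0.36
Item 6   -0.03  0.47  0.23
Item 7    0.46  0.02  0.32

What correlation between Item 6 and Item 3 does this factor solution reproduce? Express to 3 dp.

0.125

r̂ = Σ λ_i·λ_j across factors = (-0.03)(-0.54) + (0.47)(0.07) + (0.23)(0.33)
  = +0.0162 +0.0329 +0.0759 = 0.1250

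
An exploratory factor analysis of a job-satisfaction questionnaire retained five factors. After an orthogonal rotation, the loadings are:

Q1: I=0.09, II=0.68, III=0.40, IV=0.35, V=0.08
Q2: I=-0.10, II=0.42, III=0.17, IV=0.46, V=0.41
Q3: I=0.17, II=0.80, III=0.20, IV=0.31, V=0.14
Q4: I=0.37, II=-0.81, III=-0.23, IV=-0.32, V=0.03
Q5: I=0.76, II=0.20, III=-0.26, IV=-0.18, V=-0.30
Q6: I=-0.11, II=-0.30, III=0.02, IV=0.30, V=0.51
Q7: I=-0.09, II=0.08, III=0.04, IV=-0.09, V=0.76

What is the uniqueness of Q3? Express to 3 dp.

h² = 0.17² + 0.80² + 0.20² + 0.31² + 0.14² = 0.0289 + 0.6400 + 0.0400 + 0.0961 + 0.0196 = 0.8246
Uniqueness u² = 1 − h² = 1 − 0.8246 = 0.1754

0.175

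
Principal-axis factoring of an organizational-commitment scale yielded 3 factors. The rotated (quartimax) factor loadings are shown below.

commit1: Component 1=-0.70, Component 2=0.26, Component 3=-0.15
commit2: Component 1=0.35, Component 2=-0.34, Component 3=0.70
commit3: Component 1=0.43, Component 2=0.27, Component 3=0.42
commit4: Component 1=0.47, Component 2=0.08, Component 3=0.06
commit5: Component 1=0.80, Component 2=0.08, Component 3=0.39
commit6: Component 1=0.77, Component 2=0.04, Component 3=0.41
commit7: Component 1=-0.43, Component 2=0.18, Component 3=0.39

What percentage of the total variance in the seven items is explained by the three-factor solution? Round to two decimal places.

SS loadings by factor: 2.4361, 0.3029, 1.1648; total = 3.9038.
Total variance with 7 standardized items is 7, so the solution explains 3.9038/7 = 0.5577 = 55.77%.

55.77%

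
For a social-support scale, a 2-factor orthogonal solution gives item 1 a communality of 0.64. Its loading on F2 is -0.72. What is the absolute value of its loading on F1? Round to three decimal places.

0.349

Under orthogonal rotation h² = Σλ², so λ_F1² = h² − (0.5184) = 0.64 − 0.5184 = 0.1216.
|λ| = √0.1216 = 0.3487.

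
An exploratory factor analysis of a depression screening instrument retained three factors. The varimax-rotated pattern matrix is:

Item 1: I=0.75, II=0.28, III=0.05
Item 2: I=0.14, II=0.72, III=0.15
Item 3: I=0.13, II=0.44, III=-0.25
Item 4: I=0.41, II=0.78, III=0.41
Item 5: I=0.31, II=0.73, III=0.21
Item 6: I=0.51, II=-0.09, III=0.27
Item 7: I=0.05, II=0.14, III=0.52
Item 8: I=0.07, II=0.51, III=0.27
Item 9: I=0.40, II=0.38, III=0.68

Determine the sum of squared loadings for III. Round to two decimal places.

SS loadings for III = 0.05² + 0.15² + (-0.25)² + 0.41² + 0.21² + 0.27² + 0.52² + 0.27² + 0.68² = 0.0025 + 0.0225 + 0.0625 + 0.1681 + 0.0441 + 0.0729 + 0.2704 + 0.0729 + 0.4624 = 1.1783

1.18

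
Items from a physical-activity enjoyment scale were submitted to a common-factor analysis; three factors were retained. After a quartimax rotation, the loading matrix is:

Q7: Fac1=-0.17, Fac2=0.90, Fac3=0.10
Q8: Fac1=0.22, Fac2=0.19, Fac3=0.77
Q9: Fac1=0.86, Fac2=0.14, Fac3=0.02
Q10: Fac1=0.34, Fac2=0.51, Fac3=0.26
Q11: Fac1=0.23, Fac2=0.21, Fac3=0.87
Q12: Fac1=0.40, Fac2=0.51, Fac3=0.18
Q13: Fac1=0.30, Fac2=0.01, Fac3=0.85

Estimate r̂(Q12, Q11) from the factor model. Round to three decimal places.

0.356

r̂ = Σ λ_i·λ_j across factors = (0.40)(0.23) + (0.51)(0.21) + (0.18)(0.87)
  = +0.0920 +0.1071 +0.1566 = 0.3557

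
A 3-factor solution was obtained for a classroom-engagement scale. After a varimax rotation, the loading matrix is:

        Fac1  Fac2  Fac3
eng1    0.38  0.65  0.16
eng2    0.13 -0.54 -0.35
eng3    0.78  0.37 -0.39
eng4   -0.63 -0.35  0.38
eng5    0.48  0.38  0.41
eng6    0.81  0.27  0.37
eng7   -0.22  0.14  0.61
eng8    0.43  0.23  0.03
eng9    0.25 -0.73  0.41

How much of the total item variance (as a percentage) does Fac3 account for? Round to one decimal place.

14.3%

SS loadings for Fac3 = 0.16² + (-0.35)² + (-0.39)² + 0.38² + 0.41² + 0.37² + 0.61² + 0.03² + 0.41² = 1.2907
With 9 standardized items, total variance = 9. Proportion = 1.2907/9 = 0.1434 → 14.34%.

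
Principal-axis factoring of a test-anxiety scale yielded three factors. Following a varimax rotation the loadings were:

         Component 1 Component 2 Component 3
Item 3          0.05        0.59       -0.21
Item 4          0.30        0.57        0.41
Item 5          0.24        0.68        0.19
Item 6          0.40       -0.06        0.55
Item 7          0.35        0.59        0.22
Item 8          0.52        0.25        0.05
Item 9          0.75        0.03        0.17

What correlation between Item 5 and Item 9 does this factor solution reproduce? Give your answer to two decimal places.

0.23

r̂ = Σ λ_i·λ_j across factors = (0.24)(0.75) + (0.68)(0.03) + (0.19)(0.17)
  = +0.1800 +0.0204 +0.0323 = 0.2327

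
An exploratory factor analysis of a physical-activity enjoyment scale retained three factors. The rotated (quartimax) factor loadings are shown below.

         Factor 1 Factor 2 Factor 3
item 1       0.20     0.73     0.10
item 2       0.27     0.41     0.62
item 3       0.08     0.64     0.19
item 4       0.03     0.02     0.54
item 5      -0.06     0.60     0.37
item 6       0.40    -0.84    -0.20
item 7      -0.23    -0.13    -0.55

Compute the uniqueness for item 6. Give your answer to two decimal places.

0.09

h² = 0.40² + (-0.84)² + (-0.20)² = 0.1600 + 0.7056 + 0.0400 = 0.9056
Uniqueness u² = 1 − h² = 1 − 0.9056 = 0.0944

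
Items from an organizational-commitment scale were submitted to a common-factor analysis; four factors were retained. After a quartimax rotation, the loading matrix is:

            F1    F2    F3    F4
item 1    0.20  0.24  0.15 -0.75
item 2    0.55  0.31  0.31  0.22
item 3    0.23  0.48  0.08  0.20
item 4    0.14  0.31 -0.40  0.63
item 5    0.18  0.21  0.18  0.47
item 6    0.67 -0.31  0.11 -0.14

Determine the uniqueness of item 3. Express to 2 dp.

0.67

h² = 0.23² + 0.48² + 0.08² + 0.20² = 0.0529 + 0.2304 + 0.0064 + 0.0400 = 0.3297
Uniqueness u² = 1 − h² = 1 − 0.3297 = 0.6703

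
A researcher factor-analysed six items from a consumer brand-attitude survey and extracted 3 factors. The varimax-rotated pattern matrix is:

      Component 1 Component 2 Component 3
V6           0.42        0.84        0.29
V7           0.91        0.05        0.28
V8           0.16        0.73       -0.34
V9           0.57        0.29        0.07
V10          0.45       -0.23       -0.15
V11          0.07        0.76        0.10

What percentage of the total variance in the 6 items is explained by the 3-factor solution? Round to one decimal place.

SS loadings by factor: 1.5624, 1.9556, 0.3155; total = 3.8335.
Total variance with 6 standardized items is 6, so the solution explains 3.8335/6 = 0.6389 = 63.89%.

63.9%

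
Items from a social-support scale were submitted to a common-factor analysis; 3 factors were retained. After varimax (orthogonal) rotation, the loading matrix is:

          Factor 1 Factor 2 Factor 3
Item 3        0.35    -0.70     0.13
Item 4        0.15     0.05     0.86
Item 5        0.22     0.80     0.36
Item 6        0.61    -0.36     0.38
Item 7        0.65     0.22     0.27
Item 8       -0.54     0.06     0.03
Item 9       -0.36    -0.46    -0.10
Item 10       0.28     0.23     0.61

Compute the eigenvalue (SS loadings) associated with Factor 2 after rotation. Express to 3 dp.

1.579

SS loadings for Factor 2 = (-0.70)² + 0.05² + 0.80² + (-0.36)² + 0.22² + 0.06² + (-0.46)² + 0.23² = 0.4900 + 0.0025 + 0.6400 + 0.1296 + 0.0484 + 0.0036 + 0.2116 + 0.0529 = 1.5786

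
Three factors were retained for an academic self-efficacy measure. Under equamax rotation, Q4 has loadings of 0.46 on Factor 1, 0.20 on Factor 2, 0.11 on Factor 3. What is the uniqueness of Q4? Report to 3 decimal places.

h² = 0.46² + 0.20² + 0.11² = 0.2116 + 0.0400 + 0.0121 = 0.2637
Uniqueness u² = 1 − h² = 1 − 0.2637 = 0.7363

0.736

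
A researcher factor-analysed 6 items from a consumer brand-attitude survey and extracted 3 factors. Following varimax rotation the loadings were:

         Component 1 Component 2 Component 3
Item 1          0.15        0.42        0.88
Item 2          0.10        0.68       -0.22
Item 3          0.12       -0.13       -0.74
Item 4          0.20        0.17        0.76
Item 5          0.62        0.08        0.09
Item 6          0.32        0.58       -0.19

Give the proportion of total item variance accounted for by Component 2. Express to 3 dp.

SS loadings for Component 2 = 0.42² + 0.68² + (-0.13)² + 0.17² + 0.08² + 0.58² = 1.0274
Proportion of variance = 1.0274 / 6 = 0.1712.

0.171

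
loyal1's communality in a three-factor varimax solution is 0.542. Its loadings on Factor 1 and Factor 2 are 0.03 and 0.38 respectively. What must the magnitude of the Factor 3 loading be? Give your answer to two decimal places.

0.63

Under orthogonal rotation h² = Σλ², so λ_Factor 3² = h² − (0.1453) = 0.542 − 0.1453 = 0.3967.
|λ| = √0.3967 = 0.6298.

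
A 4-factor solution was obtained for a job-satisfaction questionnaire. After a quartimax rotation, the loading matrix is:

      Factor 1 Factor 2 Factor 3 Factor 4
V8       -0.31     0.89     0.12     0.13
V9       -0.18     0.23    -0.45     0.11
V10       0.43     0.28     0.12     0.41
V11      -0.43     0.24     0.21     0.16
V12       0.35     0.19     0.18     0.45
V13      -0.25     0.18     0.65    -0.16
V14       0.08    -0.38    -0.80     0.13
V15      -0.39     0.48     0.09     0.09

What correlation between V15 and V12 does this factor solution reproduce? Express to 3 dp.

0.011

r̂ = Σ λ_i·λ_j across factors = (-0.39)(0.35) + (0.48)(0.19) + (0.09)(0.18) + (0.09)(0.45)
  = -0.1365 +0.0912 +0.0162 +0.0405 = 0.0114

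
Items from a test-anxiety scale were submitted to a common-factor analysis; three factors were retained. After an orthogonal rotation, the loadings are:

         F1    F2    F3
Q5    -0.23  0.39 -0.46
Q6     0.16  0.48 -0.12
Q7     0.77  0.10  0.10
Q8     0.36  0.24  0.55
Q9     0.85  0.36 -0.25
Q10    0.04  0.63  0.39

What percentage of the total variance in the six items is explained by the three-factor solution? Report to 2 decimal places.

Communalities: 0.4166, 0.2704, 0.6129, 0.4897, 0.9146, 0.5506; Σh² = 3.2548.
Total variance with 6 standardized items is 6, so the solution explains 3.2548/6 = 0.5425 = 54.25%.

54.25%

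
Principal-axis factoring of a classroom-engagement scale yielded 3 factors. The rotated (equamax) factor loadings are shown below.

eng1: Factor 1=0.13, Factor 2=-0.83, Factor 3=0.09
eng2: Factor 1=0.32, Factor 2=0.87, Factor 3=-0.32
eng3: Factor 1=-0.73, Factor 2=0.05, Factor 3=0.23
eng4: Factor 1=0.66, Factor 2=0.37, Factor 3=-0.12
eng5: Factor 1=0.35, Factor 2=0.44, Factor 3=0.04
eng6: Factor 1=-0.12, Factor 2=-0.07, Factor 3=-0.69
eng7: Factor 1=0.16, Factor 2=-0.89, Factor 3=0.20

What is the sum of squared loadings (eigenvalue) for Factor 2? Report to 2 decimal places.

2.58

SS loadings for Factor 2 = (-0.83)² + 0.87² + 0.05² + 0.37² + 0.44² + (-0.07)² + (-0.89)² = 0.6889 + 0.7569 + 0.0025 + 0.1369 + 0.1936 + 0.0049 + 0.7921 = 2.5758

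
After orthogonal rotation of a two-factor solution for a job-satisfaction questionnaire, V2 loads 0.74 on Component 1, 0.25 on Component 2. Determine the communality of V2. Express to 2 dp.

0.61

h² = 0.74² + 0.25² = 0.5476 + 0.0625 = 0.6101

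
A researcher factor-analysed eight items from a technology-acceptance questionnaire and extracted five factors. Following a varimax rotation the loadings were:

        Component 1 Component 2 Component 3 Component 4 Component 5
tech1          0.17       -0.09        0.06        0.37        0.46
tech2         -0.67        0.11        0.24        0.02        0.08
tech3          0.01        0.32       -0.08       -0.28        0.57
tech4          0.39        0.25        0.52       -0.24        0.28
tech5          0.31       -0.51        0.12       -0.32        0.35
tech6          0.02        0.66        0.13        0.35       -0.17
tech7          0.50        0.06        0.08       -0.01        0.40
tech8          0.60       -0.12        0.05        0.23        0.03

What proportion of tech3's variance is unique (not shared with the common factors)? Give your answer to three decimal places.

0.488

h² = 0.01² + 0.32² + (-0.08)² + (-0.28)² + 0.57² = 0.0001 + 0.1024 + 0.0064 + 0.0784 + 0.3249 = 0.5122
Uniqueness u² = 1 − h² = 1 − 0.5122 = 0.4878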